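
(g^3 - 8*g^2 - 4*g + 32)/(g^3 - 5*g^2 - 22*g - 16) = (g - 2)/(g + 1)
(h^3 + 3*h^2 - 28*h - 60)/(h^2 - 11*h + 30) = (h^2 + 8*h + 12)/(h - 6)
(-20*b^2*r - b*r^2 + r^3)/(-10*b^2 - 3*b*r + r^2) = r*(4*b + r)/(2*b + r)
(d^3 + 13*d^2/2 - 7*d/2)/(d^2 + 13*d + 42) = d*(2*d - 1)/(2*(d + 6))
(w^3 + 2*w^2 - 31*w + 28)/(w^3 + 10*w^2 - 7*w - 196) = (w - 1)/(w + 7)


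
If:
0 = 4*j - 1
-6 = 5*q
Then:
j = 1/4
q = -6/5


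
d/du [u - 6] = 1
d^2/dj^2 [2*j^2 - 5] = 4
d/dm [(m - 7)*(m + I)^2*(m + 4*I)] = 4*m^3 + m^2*(-21 + 18*I) + m*(-18 - 84*I) + 63 - 4*I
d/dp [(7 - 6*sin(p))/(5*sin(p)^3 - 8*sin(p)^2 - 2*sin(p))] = (60*sin(p)^3 - 153*sin(p)^2 + 112*sin(p) + 14)*cos(p)/((5*sin(p)^2 - 8*sin(p) - 2)^2*sin(p)^2)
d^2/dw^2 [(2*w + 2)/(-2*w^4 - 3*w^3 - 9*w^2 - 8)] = 4*(-w^2*(w + 1)*(8*w^2 + 9*w + 18)^2 + (8*w^3 + 9*w^2 + 18*w + 3*(w + 1)*(4*w^2 + 3*w + 3))*(2*w^4 + 3*w^3 + 9*w^2 + 8))/(2*w^4 + 3*w^3 + 9*w^2 + 8)^3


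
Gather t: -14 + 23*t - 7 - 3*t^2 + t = -3*t^2 + 24*t - 21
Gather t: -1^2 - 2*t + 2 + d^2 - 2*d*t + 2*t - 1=d^2 - 2*d*t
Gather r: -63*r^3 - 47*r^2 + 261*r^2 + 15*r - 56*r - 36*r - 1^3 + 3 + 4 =-63*r^3 + 214*r^2 - 77*r + 6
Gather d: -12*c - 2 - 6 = -12*c - 8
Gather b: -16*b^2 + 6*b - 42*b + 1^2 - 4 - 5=-16*b^2 - 36*b - 8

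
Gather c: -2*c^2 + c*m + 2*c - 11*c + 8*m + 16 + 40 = -2*c^2 + c*(m - 9) + 8*m + 56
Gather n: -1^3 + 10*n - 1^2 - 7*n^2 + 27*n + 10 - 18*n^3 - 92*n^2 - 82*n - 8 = -18*n^3 - 99*n^2 - 45*n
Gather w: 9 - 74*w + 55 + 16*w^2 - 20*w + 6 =16*w^2 - 94*w + 70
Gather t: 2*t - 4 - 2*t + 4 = 0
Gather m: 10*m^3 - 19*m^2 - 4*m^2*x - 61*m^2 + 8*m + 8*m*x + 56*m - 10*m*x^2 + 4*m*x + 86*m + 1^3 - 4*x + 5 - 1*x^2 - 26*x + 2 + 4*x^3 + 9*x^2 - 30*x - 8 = 10*m^3 + m^2*(-4*x - 80) + m*(-10*x^2 + 12*x + 150) + 4*x^3 + 8*x^2 - 60*x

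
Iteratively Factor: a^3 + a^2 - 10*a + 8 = (a + 4)*(a^2 - 3*a + 2) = (a - 2)*(a + 4)*(a - 1)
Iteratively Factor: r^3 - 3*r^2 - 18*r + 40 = (r - 5)*(r^2 + 2*r - 8) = (r - 5)*(r + 4)*(r - 2)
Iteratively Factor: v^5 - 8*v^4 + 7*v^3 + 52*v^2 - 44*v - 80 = (v - 2)*(v^4 - 6*v^3 - 5*v^2 + 42*v + 40) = (v - 2)*(v + 1)*(v^3 - 7*v^2 + 2*v + 40) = (v - 2)*(v + 1)*(v + 2)*(v^2 - 9*v + 20) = (v - 5)*(v - 2)*(v + 1)*(v + 2)*(v - 4)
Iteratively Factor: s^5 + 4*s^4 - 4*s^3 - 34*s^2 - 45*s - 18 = (s + 2)*(s^4 + 2*s^3 - 8*s^2 - 18*s - 9) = (s + 1)*(s + 2)*(s^3 + s^2 - 9*s - 9) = (s - 3)*(s + 1)*(s + 2)*(s^2 + 4*s + 3) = (s - 3)*(s + 1)*(s + 2)*(s + 3)*(s + 1)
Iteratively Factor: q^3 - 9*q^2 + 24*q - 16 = (q - 4)*(q^2 - 5*q + 4) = (q - 4)*(q - 1)*(q - 4)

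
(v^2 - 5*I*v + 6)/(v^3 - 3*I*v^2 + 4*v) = (v - 6*I)/(v*(v - 4*I))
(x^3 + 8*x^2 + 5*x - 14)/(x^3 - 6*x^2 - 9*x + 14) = (x + 7)/(x - 7)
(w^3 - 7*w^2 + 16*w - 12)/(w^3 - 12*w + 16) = (w - 3)/(w + 4)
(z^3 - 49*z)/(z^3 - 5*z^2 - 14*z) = (z + 7)/(z + 2)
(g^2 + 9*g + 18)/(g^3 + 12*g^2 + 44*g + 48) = (g + 3)/(g^2 + 6*g + 8)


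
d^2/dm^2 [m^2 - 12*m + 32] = 2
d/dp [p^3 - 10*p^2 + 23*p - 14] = 3*p^2 - 20*p + 23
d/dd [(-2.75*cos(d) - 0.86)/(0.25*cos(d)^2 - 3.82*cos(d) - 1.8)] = (0.6875*sin(d)^2 - 0.43*cos(d) - 2.3523)*sin(d)/(-0.25*cos(d)^2 + 3.82*cos(d) + 1.8)^2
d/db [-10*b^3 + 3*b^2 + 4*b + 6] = -30*b^2 + 6*b + 4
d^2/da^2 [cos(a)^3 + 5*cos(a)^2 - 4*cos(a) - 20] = 13*cos(a)/4 - 10*cos(2*a) - 9*cos(3*a)/4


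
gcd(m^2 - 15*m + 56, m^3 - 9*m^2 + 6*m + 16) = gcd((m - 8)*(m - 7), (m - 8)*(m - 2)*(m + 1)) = m - 8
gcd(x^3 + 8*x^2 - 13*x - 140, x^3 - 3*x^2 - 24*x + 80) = x^2 + x - 20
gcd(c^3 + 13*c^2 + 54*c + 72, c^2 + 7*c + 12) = c^2 + 7*c + 12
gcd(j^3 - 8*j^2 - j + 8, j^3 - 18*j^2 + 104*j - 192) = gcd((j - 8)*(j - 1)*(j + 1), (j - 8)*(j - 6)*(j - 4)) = j - 8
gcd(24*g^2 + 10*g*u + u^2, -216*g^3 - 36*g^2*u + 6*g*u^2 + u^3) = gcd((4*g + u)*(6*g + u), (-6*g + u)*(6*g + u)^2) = 6*g + u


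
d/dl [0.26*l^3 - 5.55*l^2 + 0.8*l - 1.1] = 0.78*l^2 - 11.1*l + 0.8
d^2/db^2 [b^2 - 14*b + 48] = 2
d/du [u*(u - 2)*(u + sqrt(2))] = u*(u - 2) + u*(u + sqrt(2)) + (u - 2)*(u + sqrt(2))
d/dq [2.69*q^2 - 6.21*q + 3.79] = 5.38*q - 6.21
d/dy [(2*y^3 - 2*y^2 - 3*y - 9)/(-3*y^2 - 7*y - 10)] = (-6*y^4 - 28*y^3 - 55*y^2 - 14*y - 33)/(9*y^4 + 42*y^3 + 109*y^2 + 140*y + 100)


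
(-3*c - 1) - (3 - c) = -2*c - 4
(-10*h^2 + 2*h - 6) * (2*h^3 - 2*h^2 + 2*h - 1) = -20*h^5 + 24*h^4 - 36*h^3 + 26*h^2 - 14*h + 6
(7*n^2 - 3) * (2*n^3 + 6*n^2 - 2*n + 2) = 14*n^5 + 42*n^4 - 20*n^3 - 4*n^2 + 6*n - 6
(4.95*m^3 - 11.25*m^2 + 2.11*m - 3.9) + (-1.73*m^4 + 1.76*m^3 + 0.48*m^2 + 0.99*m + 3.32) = -1.73*m^4 + 6.71*m^3 - 10.77*m^2 + 3.1*m - 0.58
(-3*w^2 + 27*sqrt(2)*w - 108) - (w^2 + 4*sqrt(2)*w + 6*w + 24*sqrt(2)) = -4*w^2 - 6*w + 23*sqrt(2)*w - 108 - 24*sqrt(2)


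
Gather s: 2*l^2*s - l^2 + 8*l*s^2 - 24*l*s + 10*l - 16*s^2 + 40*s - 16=-l^2 + 10*l + s^2*(8*l - 16) + s*(2*l^2 - 24*l + 40) - 16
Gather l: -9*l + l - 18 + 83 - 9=56 - 8*l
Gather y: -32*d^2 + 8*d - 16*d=-32*d^2 - 8*d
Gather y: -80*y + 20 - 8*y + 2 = 22 - 88*y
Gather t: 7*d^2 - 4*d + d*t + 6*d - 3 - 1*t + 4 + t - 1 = 7*d^2 + d*t + 2*d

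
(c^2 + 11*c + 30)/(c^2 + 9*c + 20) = (c + 6)/(c + 4)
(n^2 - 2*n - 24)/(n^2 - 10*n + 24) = (n + 4)/(n - 4)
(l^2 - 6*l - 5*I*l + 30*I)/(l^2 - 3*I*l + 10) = (l - 6)/(l + 2*I)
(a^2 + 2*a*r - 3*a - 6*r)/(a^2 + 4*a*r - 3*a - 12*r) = (a + 2*r)/(a + 4*r)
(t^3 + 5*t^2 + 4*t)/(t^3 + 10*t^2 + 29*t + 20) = t/(t + 5)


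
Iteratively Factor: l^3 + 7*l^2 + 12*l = (l)*(l^2 + 7*l + 12) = l*(l + 3)*(l + 4)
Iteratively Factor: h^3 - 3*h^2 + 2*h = (h)*(h^2 - 3*h + 2) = h*(h - 2)*(h - 1)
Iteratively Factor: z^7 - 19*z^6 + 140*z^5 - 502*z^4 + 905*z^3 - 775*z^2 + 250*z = (z - 1)*(z^6 - 18*z^5 + 122*z^4 - 380*z^3 + 525*z^2 - 250*z) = (z - 5)*(z - 1)*(z^5 - 13*z^4 + 57*z^3 - 95*z^2 + 50*z) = (z - 5)*(z - 2)*(z - 1)*(z^4 - 11*z^3 + 35*z^2 - 25*z) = (z - 5)^2*(z - 2)*(z - 1)*(z^3 - 6*z^2 + 5*z) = (z - 5)^2*(z - 2)*(z - 1)^2*(z^2 - 5*z) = (z - 5)^3*(z - 2)*(z - 1)^2*(z)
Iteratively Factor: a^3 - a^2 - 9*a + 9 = (a - 3)*(a^2 + 2*a - 3) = (a - 3)*(a - 1)*(a + 3)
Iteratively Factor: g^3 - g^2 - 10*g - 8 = (g - 4)*(g^2 + 3*g + 2) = (g - 4)*(g + 2)*(g + 1)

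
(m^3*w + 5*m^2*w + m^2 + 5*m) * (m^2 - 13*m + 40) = m^5*w - 8*m^4*w + m^4 - 25*m^3*w - 8*m^3 + 200*m^2*w - 25*m^2 + 200*m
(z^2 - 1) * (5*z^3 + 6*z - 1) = 5*z^5 + z^3 - z^2 - 6*z + 1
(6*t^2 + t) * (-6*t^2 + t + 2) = -36*t^4 + 13*t^2 + 2*t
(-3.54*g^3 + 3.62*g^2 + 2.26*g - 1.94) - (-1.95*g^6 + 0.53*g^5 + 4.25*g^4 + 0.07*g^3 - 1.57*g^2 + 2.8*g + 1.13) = 1.95*g^6 - 0.53*g^5 - 4.25*g^4 - 3.61*g^3 + 5.19*g^2 - 0.54*g - 3.07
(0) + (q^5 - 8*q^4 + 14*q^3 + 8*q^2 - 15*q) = q^5 - 8*q^4 + 14*q^3 + 8*q^2 - 15*q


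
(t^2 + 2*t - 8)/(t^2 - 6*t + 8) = (t + 4)/(t - 4)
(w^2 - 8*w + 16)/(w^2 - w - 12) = (w - 4)/(w + 3)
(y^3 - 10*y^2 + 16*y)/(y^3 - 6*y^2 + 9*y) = (y^2 - 10*y + 16)/(y^2 - 6*y + 9)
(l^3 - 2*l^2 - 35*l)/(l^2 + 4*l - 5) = l*(l - 7)/(l - 1)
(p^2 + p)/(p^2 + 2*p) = (p + 1)/(p + 2)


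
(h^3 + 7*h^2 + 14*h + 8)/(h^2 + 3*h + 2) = h + 4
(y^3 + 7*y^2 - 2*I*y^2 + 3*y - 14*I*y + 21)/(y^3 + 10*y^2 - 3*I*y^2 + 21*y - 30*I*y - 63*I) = (y + I)/(y + 3)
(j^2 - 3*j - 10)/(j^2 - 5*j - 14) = (j - 5)/(j - 7)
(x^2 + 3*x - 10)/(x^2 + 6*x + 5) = (x - 2)/(x + 1)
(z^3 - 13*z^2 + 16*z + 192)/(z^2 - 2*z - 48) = (z^2 - 5*z - 24)/(z + 6)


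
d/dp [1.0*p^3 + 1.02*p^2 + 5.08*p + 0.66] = 3.0*p^2 + 2.04*p + 5.08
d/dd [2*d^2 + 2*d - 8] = 4*d + 2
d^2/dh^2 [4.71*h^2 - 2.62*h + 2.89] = 9.42000000000000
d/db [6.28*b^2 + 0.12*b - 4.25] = 12.56*b + 0.12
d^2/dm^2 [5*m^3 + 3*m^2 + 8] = 30*m + 6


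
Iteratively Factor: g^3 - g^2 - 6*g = (g - 3)*(g^2 + 2*g) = (g - 3)*(g + 2)*(g)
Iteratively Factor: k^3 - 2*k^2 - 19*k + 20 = (k + 4)*(k^2 - 6*k + 5) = (k - 1)*(k + 4)*(k - 5)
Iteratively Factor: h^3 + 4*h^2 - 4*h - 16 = (h - 2)*(h^2 + 6*h + 8) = (h - 2)*(h + 2)*(h + 4)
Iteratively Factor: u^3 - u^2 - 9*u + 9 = (u - 3)*(u^2 + 2*u - 3) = (u - 3)*(u + 3)*(u - 1)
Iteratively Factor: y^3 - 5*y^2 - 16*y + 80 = (y - 5)*(y^2 - 16) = (y - 5)*(y - 4)*(y + 4)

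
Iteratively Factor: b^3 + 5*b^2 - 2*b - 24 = (b + 3)*(b^2 + 2*b - 8) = (b + 3)*(b + 4)*(b - 2)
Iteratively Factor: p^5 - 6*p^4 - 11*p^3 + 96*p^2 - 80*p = (p + 4)*(p^4 - 10*p^3 + 29*p^2 - 20*p) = (p - 5)*(p + 4)*(p^3 - 5*p^2 + 4*p) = (p - 5)*(p - 4)*(p + 4)*(p^2 - p) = (p - 5)*(p - 4)*(p - 1)*(p + 4)*(p)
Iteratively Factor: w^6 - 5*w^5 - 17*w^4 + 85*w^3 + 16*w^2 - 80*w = (w + 1)*(w^5 - 6*w^4 - 11*w^3 + 96*w^2 - 80*w) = (w - 1)*(w + 1)*(w^4 - 5*w^3 - 16*w^2 + 80*w) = (w - 1)*(w + 1)*(w + 4)*(w^3 - 9*w^2 + 20*w) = (w - 5)*(w - 1)*(w + 1)*(w + 4)*(w^2 - 4*w) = w*(w - 5)*(w - 1)*(w + 1)*(w + 4)*(w - 4)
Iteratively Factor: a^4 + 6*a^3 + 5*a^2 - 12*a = (a + 4)*(a^3 + 2*a^2 - 3*a) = a*(a + 4)*(a^2 + 2*a - 3) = a*(a + 3)*(a + 4)*(a - 1)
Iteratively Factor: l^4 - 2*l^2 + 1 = (l - 1)*(l^3 + l^2 - l - 1) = (l - 1)*(l + 1)*(l^2 - 1) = (l - 1)*(l + 1)^2*(l - 1)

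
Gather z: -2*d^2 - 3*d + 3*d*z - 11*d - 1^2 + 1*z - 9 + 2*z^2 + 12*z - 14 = -2*d^2 - 14*d + 2*z^2 + z*(3*d + 13) - 24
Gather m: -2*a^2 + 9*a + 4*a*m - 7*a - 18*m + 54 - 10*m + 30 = -2*a^2 + 2*a + m*(4*a - 28) + 84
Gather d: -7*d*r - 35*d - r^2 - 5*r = d*(-7*r - 35) - r^2 - 5*r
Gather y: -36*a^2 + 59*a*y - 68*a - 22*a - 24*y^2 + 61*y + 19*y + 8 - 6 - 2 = -36*a^2 - 90*a - 24*y^2 + y*(59*a + 80)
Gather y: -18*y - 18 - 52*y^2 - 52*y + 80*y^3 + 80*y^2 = 80*y^3 + 28*y^2 - 70*y - 18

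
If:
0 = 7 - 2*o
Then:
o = 7/2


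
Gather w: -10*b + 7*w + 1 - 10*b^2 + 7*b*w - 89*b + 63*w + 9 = -10*b^2 - 99*b + w*(7*b + 70) + 10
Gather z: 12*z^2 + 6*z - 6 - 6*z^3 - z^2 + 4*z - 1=-6*z^3 + 11*z^2 + 10*z - 7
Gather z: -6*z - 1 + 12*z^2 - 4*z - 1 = 12*z^2 - 10*z - 2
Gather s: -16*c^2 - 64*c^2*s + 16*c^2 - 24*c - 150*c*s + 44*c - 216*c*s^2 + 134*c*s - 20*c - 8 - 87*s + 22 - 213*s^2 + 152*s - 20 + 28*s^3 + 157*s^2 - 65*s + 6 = 28*s^3 + s^2*(-216*c - 56) + s*(-64*c^2 - 16*c)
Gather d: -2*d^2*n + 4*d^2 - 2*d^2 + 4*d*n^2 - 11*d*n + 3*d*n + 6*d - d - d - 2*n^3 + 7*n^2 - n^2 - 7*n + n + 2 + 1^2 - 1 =d^2*(2 - 2*n) + d*(4*n^2 - 8*n + 4) - 2*n^3 + 6*n^2 - 6*n + 2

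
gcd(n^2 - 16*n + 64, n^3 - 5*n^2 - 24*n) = n - 8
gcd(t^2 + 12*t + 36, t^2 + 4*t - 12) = t + 6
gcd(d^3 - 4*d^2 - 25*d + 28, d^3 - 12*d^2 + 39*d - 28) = d^2 - 8*d + 7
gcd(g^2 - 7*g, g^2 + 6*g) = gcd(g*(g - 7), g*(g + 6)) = g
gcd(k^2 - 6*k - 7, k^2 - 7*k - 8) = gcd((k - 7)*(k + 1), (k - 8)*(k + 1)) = k + 1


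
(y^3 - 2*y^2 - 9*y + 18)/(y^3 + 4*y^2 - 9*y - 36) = (y - 2)/(y + 4)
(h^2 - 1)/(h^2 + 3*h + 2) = (h - 1)/(h + 2)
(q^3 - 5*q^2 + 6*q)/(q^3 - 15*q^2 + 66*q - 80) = q*(q - 3)/(q^2 - 13*q + 40)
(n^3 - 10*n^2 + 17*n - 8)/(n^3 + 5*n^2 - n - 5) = (n^2 - 9*n + 8)/(n^2 + 6*n + 5)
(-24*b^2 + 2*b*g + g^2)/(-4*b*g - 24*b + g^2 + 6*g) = (6*b + g)/(g + 6)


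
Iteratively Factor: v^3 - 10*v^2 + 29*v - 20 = (v - 4)*(v^2 - 6*v + 5) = (v - 5)*(v - 4)*(v - 1)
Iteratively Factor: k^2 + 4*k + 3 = (k + 1)*(k + 3)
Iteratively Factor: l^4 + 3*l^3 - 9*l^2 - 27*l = (l - 3)*(l^3 + 6*l^2 + 9*l) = (l - 3)*(l + 3)*(l^2 + 3*l) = l*(l - 3)*(l + 3)*(l + 3)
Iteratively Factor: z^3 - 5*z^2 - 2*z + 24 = (z + 2)*(z^2 - 7*z + 12) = (z - 4)*(z + 2)*(z - 3)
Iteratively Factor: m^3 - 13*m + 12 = (m + 4)*(m^2 - 4*m + 3) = (m - 1)*(m + 4)*(m - 3)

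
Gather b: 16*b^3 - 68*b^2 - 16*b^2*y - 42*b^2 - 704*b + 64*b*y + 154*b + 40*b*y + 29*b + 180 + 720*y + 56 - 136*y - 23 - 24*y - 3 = 16*b^3 + b^2*(-16*y - 110) + b*(104*y - 521) + 560*y + 210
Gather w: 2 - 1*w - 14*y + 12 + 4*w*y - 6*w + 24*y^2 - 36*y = w*(4*y - 7) + 24*y^2 - 50*y + 14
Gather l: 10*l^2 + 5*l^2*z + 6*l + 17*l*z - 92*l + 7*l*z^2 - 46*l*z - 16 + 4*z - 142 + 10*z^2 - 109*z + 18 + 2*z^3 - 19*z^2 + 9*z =l^2*(5*z + 10) + l*(7*z^2 - 29*z - 86) + 2*z^3 - 9*z^2 - 96*z - 140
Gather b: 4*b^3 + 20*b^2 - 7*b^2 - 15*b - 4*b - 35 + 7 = 4*b^3 + 13*b^2 - 19*b - 28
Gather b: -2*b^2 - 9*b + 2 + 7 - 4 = -2*b^2 - 9*b + 5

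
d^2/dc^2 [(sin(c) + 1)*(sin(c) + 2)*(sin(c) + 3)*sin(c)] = -16*sin(c)^4 - 54*sin(c)^3 - 32*sin(c)^2 + 30*sin(c) + 22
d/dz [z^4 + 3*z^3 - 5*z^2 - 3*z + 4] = 4*z^3 + 9*z^2 - 10*z - 3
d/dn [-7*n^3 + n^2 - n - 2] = -21*n^2 + 2*n - 1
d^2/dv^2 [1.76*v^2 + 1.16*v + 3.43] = 3.52000000000000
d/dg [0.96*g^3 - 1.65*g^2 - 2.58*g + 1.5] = 2.88*g^2 - 3.3*g - 2.58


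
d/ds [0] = 0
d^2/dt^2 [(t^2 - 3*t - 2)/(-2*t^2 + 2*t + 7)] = 2*(8*t^3 - 18*t^2 + 102*t - 55)/(8*t^6 - 24*t^5 - 60*t^4 + 160*t^3 + 210*t^2 - 294*t - 343)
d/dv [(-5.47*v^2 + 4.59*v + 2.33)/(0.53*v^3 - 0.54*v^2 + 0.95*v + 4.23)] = (2.8991*v^4 - 4.8654*v^3 - 6.4226*v^2 - 43.7598*v + 17.2022)/(0.2809*v^6 - 0.5724*v^5 + 1.2986*v^4 + 3.4578*v^3 - 3.6659*v^2 + 8.037*v + 17.8929)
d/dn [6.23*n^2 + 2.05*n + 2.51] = 12.46*n + 2.05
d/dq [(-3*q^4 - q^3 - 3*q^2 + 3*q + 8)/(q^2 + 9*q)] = 2*(-3*q^5 - 41*q^4 - 9*q^3 - 15*q^2 - 8*q - 36)/(q^2*(q^2 + 18*q + 81))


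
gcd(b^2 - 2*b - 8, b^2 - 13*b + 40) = 1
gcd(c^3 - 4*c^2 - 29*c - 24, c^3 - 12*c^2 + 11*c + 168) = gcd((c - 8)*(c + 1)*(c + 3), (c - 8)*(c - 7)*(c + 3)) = c^2 - 5*c - 24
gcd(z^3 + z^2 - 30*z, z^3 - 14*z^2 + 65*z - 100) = z - 5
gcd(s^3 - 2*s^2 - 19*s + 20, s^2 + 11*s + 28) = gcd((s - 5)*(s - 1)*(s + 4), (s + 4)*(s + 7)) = s + 4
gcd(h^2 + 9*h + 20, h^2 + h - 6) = 1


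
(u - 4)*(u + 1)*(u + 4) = u^3 + u^2 - 16*u - 16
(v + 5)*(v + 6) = v^2 + 11*v + 30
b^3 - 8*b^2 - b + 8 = (b - 8)*(b - 1)*(b + 1)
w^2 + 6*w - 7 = (w - 1)*(w + 7)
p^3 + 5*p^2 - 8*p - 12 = (p - 2)*(p + 1)*(p + 6)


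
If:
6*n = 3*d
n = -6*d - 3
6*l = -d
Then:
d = -6/13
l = 1/13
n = -3/13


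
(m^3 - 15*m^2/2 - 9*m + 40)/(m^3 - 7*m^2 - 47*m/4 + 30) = 2*(m - 2)/(2*m - 3)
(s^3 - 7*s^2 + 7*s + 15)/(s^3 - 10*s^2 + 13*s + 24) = (s - 5)/(s - 8)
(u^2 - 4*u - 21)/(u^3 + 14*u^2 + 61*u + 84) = (u - 7)/(u^2 + 11*u + 28)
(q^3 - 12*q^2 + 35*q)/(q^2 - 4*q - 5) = q*(q - 7)/(q + 1)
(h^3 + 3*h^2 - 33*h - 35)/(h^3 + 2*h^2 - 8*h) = (h^3 + 3*h^2 - 33*h - 35)/(h*(h^2 + 2*h - 8))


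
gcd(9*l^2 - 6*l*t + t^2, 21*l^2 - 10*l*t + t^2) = -3*l + t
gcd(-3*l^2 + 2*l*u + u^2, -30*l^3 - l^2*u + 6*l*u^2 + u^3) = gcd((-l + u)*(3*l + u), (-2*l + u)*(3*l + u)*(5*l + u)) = 3*l + u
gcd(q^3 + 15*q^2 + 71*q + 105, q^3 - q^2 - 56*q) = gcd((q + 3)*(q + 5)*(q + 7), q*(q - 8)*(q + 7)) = q + 7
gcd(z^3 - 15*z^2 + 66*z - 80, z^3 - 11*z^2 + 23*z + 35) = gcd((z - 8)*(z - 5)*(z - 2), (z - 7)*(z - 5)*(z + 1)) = z - 5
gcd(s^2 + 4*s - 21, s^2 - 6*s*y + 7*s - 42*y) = s + 7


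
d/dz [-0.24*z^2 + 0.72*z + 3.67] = 0.72 - 0.48*z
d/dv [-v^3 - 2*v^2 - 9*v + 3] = -3*v^2 - 4*v - 9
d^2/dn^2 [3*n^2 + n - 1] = 6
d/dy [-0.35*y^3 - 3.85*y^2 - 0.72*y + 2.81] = -1.05*y^2 - 7.7*y - 0.72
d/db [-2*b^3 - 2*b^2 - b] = -6*b^2 - 4*b - 1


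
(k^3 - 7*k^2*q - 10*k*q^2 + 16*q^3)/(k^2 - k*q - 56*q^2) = (k^2 + k*q - 2*q^2)/(k + 7*q)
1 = 1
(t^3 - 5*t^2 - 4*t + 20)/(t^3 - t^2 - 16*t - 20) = (t - 2)/(t + 2)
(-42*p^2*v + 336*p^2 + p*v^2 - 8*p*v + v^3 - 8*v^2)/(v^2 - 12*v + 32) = (-42*p^2 + p*v + v^2)/(v - 4)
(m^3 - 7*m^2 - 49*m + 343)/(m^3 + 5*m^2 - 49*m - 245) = (m - 7)/(m + 5)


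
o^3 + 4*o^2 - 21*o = o*(o - 3)*(o + 7)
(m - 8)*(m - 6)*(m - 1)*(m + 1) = m^4 - 14*m^3 + 47*m^2 + 14*m - 48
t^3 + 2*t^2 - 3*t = t*(t - 1)*(t + 3)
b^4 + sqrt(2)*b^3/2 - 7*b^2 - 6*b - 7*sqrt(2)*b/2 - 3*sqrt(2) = (b - 3)*(b + 1)*(b + 2)*(b + sqrt(2)/2)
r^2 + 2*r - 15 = (r - 3)*(r + 5)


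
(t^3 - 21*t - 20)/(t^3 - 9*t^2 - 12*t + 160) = (t + 1)/(t - 8)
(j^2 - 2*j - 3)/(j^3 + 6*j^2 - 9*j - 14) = (j - 3)/(j^2 + 5*j - 14)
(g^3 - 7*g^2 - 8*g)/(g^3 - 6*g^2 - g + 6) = g*(g - 8)/(g^2 - 7*g + 6)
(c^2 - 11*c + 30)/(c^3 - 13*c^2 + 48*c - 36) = (c - 5)/(c^2 - 7*c + 6)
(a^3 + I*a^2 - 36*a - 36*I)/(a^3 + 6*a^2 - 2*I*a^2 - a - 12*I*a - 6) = (a^2 + a*(-6 + I) - 6*I)/(a^2 - 2*I*a - 1)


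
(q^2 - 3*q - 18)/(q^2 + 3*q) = (q - 6)/q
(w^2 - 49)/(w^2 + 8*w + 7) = (w - 7)/(w + 1)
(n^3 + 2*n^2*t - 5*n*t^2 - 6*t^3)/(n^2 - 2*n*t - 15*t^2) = (-n^2 + n*t + 2*t^2)/(-n + 5*t)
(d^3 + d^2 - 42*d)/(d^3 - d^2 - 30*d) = (d + 7)/(d + 5)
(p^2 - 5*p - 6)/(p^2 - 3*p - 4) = (p - 6)/(p - 4)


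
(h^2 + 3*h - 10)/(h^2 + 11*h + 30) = (h - 2)/(h + 6)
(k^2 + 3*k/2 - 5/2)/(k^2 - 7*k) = (2*k^2 + 3*k - 5)/(2*k*(k - 7))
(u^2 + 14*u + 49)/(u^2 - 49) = (u + 7)/(u - 7)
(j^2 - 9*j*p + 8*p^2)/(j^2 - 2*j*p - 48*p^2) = (j - p)/(j + 6*p)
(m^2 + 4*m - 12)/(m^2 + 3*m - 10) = (m + 6)/(m + 5)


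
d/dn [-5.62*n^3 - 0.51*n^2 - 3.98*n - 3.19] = -16.86*n^2 - 1.02*n - 3.98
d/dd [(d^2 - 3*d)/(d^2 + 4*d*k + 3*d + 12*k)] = (-d*(d - 3)*(2*d + 4*k + 3) + (2*d - 3)*(d^2 + 4*d*k + 3*d + 12*k))/(d^2 + 4*d*k + 3*d + 12*k)^2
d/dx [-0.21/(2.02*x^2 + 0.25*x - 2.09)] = (0.8484*x + 0.0525)/(2.02*x^2 + 0.25*x - 2.09)^2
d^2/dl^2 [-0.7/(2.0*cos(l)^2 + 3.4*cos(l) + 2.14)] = (11.2*(1 - cos(l)^2)^2 + 14.28*cos(l)^3 + 1.708*cos(l)^2 - 33.6532*cos(l) - 21.392)/(2.0*cos(l)^2 + 3.4*cos(l) + 2.14)^3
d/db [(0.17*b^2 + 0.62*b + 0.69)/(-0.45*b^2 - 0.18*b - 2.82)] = (0.2484*b^2 - 0.3378*b - 1.6242)/(0.2025*b^4 + 0.162*b^3 + 2.5704*b^2 + 1.0152*b + 7.9524)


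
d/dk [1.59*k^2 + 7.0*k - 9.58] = 3.18*k + 7.0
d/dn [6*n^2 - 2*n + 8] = 12*n - 2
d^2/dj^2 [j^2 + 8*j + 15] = 2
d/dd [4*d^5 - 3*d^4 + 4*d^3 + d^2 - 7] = 2*d*(10*d^3 - 6*d^2 + 6*d + 1)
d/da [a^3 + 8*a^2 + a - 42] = 3*a^2 + 16*a + 1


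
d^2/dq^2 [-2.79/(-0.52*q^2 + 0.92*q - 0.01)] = (-1.508832*q^2 + 2.669472*q + 2.79*(1.04*q - 0.92)*(2.08*q - 1.84) - 0.029016)/(0.52*q^2 - 0.92*q + 0.01)^3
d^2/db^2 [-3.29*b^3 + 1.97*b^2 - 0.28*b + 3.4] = 3.94 - 19.74*b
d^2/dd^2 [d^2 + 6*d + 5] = 2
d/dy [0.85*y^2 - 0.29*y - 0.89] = 1.7*y - 0.29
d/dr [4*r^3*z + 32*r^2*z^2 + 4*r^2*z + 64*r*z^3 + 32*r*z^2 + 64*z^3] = 4*z*(3*r^2 + 16*r*z + 2*r + 16*z^2 + 8*z)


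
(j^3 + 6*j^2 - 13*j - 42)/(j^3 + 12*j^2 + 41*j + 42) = (j - 3)/(j + 3)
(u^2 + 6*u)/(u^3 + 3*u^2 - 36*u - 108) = u/(u^2 - 3*u - 18)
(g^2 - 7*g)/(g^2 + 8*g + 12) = g*(g - 7)/(g^2 + 8*g + 12)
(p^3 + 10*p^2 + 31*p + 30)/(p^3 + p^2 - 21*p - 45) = (p^2 + 7*p + 10)/(p^2 - 2*p - 15)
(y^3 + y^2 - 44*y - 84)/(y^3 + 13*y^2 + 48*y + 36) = (y^2 - 5*y - 14)/(y^2 + 7*y + 6)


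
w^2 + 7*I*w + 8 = (w - I)*(w + 8*I)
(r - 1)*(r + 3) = r^2 + 2*r - 3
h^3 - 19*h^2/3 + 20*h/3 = h*(h - 5)*(h - 4/3)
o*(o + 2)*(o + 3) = o^3 + 5*o^2 + 6*o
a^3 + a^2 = a^2*(a + 1)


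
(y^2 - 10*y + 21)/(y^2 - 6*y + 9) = (y - 7)/(y - 3)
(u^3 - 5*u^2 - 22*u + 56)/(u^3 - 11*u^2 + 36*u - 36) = (u^2 - 3*u - 28)/(u^2 - 9*u + 18)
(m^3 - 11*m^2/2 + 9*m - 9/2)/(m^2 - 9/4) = 2*(m^2 - 4*m + 3)/(2*m + 3)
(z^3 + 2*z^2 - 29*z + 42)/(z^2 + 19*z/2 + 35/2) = 2*(z^2 - 5*z + 6)/(2*z + 5)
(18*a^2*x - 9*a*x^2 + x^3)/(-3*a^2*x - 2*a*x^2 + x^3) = (-6*a + x)/(a + x)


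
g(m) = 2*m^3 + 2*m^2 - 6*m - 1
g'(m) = 6*m^2 + 4*m - 6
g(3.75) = 110.09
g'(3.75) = 93.38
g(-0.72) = 3.61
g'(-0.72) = -5.77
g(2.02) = 11.53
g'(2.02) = 26.56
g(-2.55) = -5.86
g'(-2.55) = 22.82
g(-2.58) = -6.55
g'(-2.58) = 23.62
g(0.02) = -1.12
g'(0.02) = -5.92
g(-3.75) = -55.84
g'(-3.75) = 63.38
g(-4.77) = -143.94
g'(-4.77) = 111.44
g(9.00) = 1565.00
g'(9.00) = 516.00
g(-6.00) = -325.00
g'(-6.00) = 186.00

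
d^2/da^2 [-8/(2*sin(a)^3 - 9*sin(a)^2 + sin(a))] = 8*(36*sin(a)^3 - 198*sin(a)^2 + 280*sin(a) + 261 - 497/sin(a) + 54/sin(a)^2 - 2/sin(a)^3)/(2*sin(a)^2 - 9*sin(a) + 1)^3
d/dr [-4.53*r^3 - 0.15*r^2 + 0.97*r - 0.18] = -13.59*r^2 - 0.3*r + 0.97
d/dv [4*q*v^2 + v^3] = v*(8*q + 3*v)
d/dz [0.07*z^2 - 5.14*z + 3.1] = 0.14*z - 5.14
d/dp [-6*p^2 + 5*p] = 5 - 12*p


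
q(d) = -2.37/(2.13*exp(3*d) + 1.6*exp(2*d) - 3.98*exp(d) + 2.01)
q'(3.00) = 0.00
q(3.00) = 0.00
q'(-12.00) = 0.00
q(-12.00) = -1.18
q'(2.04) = 0.01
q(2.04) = -0.00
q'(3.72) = 0.00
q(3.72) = -0.00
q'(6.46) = 0.00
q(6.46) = -0.00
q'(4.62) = 0.00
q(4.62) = -0.00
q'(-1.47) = -1.09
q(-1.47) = -1.97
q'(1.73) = 0.02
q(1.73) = -0.01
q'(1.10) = 0.12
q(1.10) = -0.04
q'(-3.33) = -0.09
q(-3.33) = -1.27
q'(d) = -2.37*(-6.39*exp(3*d) - 3.2*exp(2*d) + 3.98*exp(d))/(2.13*exp(3*d) + 1.6*exp(2*d) - 3.98*exp(d) + 2.01)^2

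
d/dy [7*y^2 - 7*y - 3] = 14*y - 7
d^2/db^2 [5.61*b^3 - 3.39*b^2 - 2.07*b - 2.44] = 33.66*b - 6.78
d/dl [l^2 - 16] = 2*l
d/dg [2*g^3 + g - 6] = 6*g^2 + 1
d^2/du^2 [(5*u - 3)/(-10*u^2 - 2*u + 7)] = 4*(-2*(5*u - 3)*(10*u + 1)^2 + 5*(15*u - 2)*(10*u^2 + 2*u - 7))/(10*u^2 + 2*u - 7)^3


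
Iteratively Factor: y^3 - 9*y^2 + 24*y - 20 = (y - 2)*(y^2 - 7*y + 10) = (y - 2)^2*(y - 5)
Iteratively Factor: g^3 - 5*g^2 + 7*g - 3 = (g - 1)*(g^2 - 4*g + 3) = (g - 1)^2*(g - 3)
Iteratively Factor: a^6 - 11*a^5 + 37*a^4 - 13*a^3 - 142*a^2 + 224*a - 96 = (a - 4)*(a^5 - 7*a^4 + 9*a^3 + 23*a^2 - 50*a + 24) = (a - 4)*(a - 1)*(a^4 - 6*a^3 + 3*a^2 + 26*a - 24) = (a - 4)*(a - 3)*(a - 1)*(a^3 - 3*a^2 - 6*a + 8) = (a - 4)*(a - 3)*(a - 1)^2*(a^2 - 2*a - 8) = (a - 4)^2*(a - 3)*(a - 1)^2*(a + 2)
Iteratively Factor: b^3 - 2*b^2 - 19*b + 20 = (b - 1)*(b^2 - b - 20) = (b - 1)*(b + 4)*(b - 5)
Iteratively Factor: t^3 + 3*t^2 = (t)*(t^2 + 3*t) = t*(t + 3)*(t)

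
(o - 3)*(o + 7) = o^2 + 4*o - 21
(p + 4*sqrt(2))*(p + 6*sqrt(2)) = p^2 + 10*sqrt(2)*p + 48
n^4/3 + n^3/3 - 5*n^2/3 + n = n*(n/3 + 1)*(n - 1)^2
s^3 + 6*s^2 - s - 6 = (s - 1)*(s + 1)*(s + 6)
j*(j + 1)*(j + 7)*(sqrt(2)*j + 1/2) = sqrt(2)*j^4 + j^3/2 + 8*sqrt(2)*j^3 + 4*j^2 + 7*sqrt(2)*j^2 + 7*j/2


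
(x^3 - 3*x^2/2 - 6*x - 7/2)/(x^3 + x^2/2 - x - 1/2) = (2*x^2 - 5*x - 7)/(2*x^2 - x - 1)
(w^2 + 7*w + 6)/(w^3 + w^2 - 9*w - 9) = (w + 6)/(w^2 - 9)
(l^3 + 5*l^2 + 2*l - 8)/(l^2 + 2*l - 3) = (l^2 + 6*l + 8)/(l + 3)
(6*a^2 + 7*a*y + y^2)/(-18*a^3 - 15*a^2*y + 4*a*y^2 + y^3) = 1/(-3*a + y)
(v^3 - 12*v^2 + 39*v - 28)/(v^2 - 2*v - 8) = (v^2 - 8*v + 7)/(v + 2)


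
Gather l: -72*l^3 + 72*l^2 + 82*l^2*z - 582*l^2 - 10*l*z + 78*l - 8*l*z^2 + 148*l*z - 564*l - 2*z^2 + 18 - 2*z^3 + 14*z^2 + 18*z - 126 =-72*l^3 + l^2*(82*z - 510) + l*(-8*z^2 + 138*z - 486) - 2*z^3 + 12*z^2 + 18*z - 108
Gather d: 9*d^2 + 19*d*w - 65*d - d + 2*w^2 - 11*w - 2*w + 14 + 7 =9*d^2 + d*(19*w - 66) + 2*w^2 - 13*w + 21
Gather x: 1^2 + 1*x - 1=x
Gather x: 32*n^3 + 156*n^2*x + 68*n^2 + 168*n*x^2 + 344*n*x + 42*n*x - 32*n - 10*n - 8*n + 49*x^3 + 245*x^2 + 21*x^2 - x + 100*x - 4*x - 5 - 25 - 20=32*n^3 + 68*n^2 - 50*n + 49*x^3 + x^2*(168*n + 266) + x*(156*n^2 + 386*n + 95) - 50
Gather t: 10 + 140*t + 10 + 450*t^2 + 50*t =450*t^2 + 190*t + 20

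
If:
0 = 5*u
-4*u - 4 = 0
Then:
No Solution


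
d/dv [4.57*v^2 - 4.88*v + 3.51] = 9.14*v - 4.88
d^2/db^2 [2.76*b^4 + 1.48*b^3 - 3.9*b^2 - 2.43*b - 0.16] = 33.12*b^2 + 8.88*b - 7.8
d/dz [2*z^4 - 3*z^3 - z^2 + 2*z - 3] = 8*z^3 - 9*z^2 - 2*z + 2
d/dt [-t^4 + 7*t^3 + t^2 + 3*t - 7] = -4*t^3 + 21*t^2 + 2*t + 3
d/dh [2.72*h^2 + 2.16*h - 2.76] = 5.44*h + 2.16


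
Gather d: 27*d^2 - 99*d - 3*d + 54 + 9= 27*d^2 - 102*d + 63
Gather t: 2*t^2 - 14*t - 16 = 2*t^2 - 14*t - 16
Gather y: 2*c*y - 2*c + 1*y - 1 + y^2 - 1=-2*c + y^2 + y*(2*c + 1) - 2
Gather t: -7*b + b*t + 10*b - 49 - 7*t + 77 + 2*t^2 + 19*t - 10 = 3*b + 2*t^2 + t*(b + 12) + 18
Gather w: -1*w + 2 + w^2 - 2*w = w^2 - 3*w + 2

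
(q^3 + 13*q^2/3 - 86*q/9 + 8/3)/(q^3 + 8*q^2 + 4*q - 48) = (9*q^2 - 15*q + 4)/(9*(q^2 + 2*q - 8))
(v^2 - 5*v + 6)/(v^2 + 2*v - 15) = (v - 2)/(v + 5)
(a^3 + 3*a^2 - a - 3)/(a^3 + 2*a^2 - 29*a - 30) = (a^2 + 2*a - 3)/(a^2 + a - 30)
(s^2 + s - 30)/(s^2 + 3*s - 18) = (s - 5)/(s - 3)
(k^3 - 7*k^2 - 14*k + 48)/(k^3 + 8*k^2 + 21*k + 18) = (k^2 - 10*k + 16)/(k^2 + 5*k + 6)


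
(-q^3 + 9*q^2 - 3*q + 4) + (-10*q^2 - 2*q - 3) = -q^3 - q^2 - 5*q + 1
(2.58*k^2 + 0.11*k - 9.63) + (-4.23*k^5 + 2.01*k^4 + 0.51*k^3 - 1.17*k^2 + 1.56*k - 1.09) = -4.23*k^5 + 2.01*k^4 + 0.51*k^3 + 1.41*k^2 + 1.67*k - 10.72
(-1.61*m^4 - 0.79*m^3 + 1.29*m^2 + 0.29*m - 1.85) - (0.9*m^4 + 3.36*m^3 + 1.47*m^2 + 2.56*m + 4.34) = -2.51*m^4 - 4.15*m^3 - 0.18*m^2 - 2.27*m - 6.19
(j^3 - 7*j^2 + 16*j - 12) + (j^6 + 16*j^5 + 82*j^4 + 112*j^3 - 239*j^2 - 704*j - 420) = j^6 + 16*j^5 + 82*j^4 + 113*j^3 - 246*j^2 - 688*j - 432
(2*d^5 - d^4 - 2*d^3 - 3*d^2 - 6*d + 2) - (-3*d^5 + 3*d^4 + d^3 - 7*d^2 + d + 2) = 5*d^5 - 4*d^4 - 3*d^3 + 4*d^2 - 7*d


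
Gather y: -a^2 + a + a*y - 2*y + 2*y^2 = -a^2 + a + 2*y^2 + y*(a - 2)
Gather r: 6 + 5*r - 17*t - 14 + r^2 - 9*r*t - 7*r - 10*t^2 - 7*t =r^2 + r*(-9*t - 2) - 10*t^2 - 24*t - 8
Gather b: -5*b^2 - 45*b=-5*b^2 - 45*b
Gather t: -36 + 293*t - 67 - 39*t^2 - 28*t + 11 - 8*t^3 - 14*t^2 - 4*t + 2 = -8*t^3 - 53*t^2 + 261*t - 90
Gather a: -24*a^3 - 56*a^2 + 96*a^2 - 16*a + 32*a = -24*a^3 + 40*a^2 + 16*a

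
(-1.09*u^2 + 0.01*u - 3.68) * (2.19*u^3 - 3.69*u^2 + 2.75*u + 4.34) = -2.3871*u^5 + 4.044*u^4 - 11.0936*u^3 + 8.8761*u^2 - 10.0766*u - 15.9712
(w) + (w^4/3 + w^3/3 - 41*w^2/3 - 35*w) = w^4/3 + w^3/3 - 41*w^2/3 - 34*w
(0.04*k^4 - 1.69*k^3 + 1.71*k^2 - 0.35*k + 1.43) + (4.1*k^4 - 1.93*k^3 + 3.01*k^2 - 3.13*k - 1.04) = 4.14*k^4 - 3.62*k^3 + 4.72*k^2 - 3.48*k + 0.39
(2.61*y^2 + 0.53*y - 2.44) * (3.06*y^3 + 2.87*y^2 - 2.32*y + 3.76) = 7.9866*y^5 + 9.1125*y^4 - 12.0005*y^3 + 1.5812*y^2 + 7.6536*y - 9.1744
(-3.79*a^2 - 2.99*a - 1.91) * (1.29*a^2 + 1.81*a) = -4.8891*a^4 - 10.717*a^3 - 7.8758*a^2 - 3.4571*a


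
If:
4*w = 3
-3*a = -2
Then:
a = 2/3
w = 3/4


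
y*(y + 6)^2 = y^3 + 12*y^2 + 36*y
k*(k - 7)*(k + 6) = k^3 - k^2 - 42*k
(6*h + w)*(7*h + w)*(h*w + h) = 42*h^3*w + 42*h^3 + 13*h^2*w^2 + 13*h^2*w + h*w^3 + h*w^2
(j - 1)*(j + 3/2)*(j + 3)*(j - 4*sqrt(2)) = j^4 - 4*sqrt(2)*j^3 + 7*j^3/2 - 14*sqrt(2)*j^2 - 9*j/2 + 18*sqrt(2)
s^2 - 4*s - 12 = (s - 6)*(s + 2)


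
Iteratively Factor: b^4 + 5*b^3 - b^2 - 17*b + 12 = (b + 4)*(b^3 + b^2 - 5*b + 3) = (b - 1)*(b + 4)*(b^2 + 2*b - 3) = (b - 1)*(b + 3)*(b + 4)*(b - 1)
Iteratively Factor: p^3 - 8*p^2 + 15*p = (p)*(p^2 - 8*p + 15) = p*(p - 5)*(p - 3)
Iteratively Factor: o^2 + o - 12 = (o + 4)*(o - 3)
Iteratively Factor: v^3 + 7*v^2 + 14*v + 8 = (v + 1)*(v^2 + 6*v + 8) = (v + 1)*(v + 2)*(v + 4)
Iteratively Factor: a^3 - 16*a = (a)*(a^2 - 16) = a*(a + 4)*(a - 4)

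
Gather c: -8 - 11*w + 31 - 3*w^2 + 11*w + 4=27 - 3*w^2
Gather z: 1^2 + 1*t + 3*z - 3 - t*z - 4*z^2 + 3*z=t - 4*z^2 + z*(6 - t) - 2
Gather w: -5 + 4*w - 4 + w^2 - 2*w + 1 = w^2 + 2*w - 8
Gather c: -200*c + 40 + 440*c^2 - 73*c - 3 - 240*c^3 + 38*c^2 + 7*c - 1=-240*c^3 + 478*c^2 - 266*c + 36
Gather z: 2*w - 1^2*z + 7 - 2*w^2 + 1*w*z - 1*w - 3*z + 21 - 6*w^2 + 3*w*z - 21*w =-8*w^2 - 20*w + z*(4*w - 4) + 28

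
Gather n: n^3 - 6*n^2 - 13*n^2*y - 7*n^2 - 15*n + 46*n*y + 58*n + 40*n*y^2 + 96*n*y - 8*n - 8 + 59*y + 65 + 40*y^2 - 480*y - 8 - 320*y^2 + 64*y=n^3 + n^2*(-13*y - 13) + n*(40*y^2 + 142*y + 35) - 280*y^2 - 357*y + 49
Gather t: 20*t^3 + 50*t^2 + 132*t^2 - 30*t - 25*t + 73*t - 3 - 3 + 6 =20*t^3 + 182*t^2 + 18*t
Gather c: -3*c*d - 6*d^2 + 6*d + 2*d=-3*c*d - 6*d^2 + 8*d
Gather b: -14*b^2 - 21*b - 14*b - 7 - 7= -14*b^2 - 35*b - 14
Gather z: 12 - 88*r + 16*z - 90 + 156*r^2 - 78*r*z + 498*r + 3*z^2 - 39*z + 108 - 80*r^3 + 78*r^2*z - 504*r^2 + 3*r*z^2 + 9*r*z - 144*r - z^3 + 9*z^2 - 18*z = -80*r^3 - 348*r^2 + 266*r - z^3 + z^2*(3*r + 12) + z*(78*r^2 - 69*r - 41) + 30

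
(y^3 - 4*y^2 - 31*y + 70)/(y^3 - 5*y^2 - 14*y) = (y^2 + 3*y - 10)/(y*(y + 2))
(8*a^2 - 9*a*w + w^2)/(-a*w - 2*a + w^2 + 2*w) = (-8*a + w)/(w + 2)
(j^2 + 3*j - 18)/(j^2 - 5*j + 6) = (j + 6)/(j - 2)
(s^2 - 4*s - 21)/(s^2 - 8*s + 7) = (s + 3)/(s - 1)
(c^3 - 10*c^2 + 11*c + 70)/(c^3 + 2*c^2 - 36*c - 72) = (c^2 - 12*c + 35)/(c^2 - 36)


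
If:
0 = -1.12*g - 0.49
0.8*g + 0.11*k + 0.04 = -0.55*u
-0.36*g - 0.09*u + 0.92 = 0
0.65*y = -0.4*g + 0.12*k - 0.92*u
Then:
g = -0.44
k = -57.04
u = 11.97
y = -27.21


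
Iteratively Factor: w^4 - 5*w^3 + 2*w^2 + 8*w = (w)*(w^3 - 5*w^2 + 2*w + 8) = w*(w + 1)*(w^2 - 6*w + 8) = w*(w - 4)*(w + 1)*(w - 2)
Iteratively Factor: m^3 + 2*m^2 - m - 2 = (m + 2)*(m^2 - 1) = (m - 1)*(m + 2)*(m + 1)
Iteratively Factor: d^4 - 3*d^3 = (d - 3)*(d^3) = d*(d - 3)*(d^2) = d^2*(d - 3)*(d)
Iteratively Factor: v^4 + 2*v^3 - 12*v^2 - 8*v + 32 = (v - 2)*(v^3 + 4*v^2 - 4*v - 16) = (v - 2)*(v + 2)*(v^2 + 2*v - 8) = (v - 2)^2*(v + 2)*(v + 4)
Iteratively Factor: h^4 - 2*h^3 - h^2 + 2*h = (h)*(h^3 - 2*h^2 - h + 2) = h*(h - 1)*(h^2 - h - 2) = h*(h - 1)*(h + 1)*(h - 2)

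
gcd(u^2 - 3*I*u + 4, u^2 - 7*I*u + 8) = u + I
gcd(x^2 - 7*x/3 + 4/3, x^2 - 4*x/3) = x - 4/3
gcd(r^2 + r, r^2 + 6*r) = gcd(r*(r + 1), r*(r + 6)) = r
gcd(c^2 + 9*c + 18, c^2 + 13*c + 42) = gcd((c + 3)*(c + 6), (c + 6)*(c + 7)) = c + 6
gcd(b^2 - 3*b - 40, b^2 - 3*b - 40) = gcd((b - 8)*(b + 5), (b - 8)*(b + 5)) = b^2 - 3*b - 40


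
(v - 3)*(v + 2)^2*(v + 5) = v^4 + 6*v^3 - 3*v^2 - 52*v - 60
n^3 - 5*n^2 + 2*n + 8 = (n - 4)*(n - 2)*(n + 1)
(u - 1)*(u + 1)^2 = u^3 + u^2 - u - 1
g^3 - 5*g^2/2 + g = g*(g - 2)*(g - 1/2)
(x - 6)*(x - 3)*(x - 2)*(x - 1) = x^4 - 12*x^3 + 47*x^2 - 72*x + 36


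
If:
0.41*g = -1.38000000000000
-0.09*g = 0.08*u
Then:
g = -3.37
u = 3.79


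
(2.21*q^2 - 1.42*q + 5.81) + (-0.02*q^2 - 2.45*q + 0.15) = 2.19*q^2 - 3.87*q + 5.96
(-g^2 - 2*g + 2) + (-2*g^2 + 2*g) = 2 - 3*g^2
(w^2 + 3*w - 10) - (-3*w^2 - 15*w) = 4*w^2 + 18*w - 10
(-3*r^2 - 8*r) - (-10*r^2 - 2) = 7*r^2 - 8*r + 2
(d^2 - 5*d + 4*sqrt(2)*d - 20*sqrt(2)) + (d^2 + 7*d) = 2*d^2 + 2*d + 4*sqrt(2)*d - 20*sqrt(2)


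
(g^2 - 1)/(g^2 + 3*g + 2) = (g - 1)/(g + 2)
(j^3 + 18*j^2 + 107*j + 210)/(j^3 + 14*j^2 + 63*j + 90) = (j + 7)/(j + 3)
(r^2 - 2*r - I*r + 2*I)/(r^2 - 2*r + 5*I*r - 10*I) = (r - I)/(r + 5*I)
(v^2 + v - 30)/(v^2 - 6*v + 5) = (v + 6)/(v - 1)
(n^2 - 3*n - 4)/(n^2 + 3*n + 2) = (n - 4)/(n + 2)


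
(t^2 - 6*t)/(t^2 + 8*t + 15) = t*(t - 6)/(t^2 + 8*t + 15)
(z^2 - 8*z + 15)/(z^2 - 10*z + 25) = (z - 3)/(z - 5)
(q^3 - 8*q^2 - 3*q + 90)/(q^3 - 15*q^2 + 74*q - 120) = (q + 3)/(q - 4)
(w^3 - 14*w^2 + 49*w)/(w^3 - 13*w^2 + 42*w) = (w - 7)/(w - 6)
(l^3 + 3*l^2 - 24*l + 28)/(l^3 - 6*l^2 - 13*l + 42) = (l^2 + 5*l - 14)/(l^2 - 4*l - 21)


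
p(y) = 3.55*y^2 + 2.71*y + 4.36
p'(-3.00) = -18.59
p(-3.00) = 28.18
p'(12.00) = 87.91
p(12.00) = 548.08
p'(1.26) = 11.66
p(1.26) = 13.41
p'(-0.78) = -2.83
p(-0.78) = 4.41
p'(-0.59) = -1.48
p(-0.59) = 4.00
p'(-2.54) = -15.32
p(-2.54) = 20.38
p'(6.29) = 47.37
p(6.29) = 161.86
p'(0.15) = 3.78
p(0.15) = 4.85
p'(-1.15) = -5.46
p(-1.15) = 5.94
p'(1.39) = 12.58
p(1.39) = 14.99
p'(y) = 7.1*y + 2.71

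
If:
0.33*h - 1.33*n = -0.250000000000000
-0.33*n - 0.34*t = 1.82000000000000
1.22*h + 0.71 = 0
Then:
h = -0.58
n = 0.04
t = -5.40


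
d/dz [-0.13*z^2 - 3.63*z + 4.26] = -0.26*z - 3.63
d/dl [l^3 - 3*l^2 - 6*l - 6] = 3*l^2 - 6*l - 6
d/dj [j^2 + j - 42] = 2*j + 1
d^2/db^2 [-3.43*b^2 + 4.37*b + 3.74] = -6.86000000000000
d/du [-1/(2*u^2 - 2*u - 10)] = (u - 1/2)/(-u^2 + u + 5)^2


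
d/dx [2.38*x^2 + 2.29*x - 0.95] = 4.76*x + 2.29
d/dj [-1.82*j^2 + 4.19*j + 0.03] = 4.19 - 3.64*j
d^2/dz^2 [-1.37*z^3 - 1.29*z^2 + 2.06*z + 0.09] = -8.22*z - 2.58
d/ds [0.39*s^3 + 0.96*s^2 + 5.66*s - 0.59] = 1.17*s^2 + 1.92*s + 5.66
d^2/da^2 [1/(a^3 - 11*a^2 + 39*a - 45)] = 4*(3*a^2 - 26*a + 57)/(a^7 - 27*a^6 + 309*a^5 - 1943*a^4 + 7251*a^3 - 16065*a^2 + 19575*a - 10125)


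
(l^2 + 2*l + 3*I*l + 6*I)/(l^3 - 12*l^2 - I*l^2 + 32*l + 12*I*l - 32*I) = (l^2 + l*(2 + 3*I) + 6*I)/(l^3 + l^2*(-12 - I) + l*(32 + 12*I) - 32*I)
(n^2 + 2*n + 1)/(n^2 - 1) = (n + 1)/(n - 1)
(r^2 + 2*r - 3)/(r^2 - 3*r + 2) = (r + 3)/(r - 2)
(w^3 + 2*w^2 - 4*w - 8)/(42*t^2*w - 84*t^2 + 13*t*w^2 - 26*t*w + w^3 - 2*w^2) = (w^2 + 4*w + 4)/(42*t^2 + 13*t*w + w^2)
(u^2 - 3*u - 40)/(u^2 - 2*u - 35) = (u - 8)/(u - 7)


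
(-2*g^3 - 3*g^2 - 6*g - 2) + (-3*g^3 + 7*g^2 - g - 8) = -5*g^3 + 4*g^2 - 7*g - 10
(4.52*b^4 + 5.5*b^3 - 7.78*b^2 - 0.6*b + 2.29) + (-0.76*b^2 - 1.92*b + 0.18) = 4.52*b^4 + 5.5*b^3 - 8.54*b^2 - 2.52*b + 2.47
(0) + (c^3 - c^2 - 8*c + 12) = c^3 - c^2 - 8*c + 12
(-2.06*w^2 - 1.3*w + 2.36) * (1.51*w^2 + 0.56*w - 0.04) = -3.1106*w^4 - 3.1166*w^3 + 2.918*w^2 + 1.3736*w - 0.0944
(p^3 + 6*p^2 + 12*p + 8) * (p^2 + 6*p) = p^5 + 12*p^4 + 48*p^3 + 80*p^2 + 48*p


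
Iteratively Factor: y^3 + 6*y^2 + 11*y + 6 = (y + 2)*(y^2 + 4*y + 3) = (y + 2)*(y + 3)*(y + 1)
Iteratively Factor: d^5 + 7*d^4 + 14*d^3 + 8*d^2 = (d)*(d^4 + 7*d^3 + 14*d^2 + 8*d) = d^2*(d^3 + 7*d^2 + 14*d + 8) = d^2*(d + 1)*(d^2 + 6*d + 8) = d^2*(d + 1)*(d + 2)*(d + 4)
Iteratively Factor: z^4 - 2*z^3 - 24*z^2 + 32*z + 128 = (z + 4)*(z^3 - 6*z^2 + 32) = (z + 2)*(z + 4)*(z^2 - 8*z + 16) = (z - 4)*(z + 2)*(z + 4)*(z - 4)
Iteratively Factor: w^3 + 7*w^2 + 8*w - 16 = (w + 4)*(w^2 + 3*w - 4) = (w + 4)^2*(w - 1)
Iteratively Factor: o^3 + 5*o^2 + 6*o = (o)*(o^2 + 5*o + 6) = o*(o + 2)*(o + 3)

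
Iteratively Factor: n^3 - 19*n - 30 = (n + 3)*(n^2 - 3*n - 10) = (n - 5)*(n + 3)*(n + 2)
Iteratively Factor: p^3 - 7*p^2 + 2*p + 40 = (p - 4)*(p^2 - 3*p - 10) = (p - 5)*(p - 4)*(p + 2)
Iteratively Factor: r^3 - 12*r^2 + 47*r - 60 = (r - 5)*(r^2 - 7*r + 12) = (r - 5)*(r - 4)*(r - 3)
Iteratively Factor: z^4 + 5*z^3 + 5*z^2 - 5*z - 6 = (z + 3)*(z^3 + 2*z^2 - z - 2) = (z + 2)*(z + 3)*(z^2 - 1) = (z + 1)*(z + 2)*(z + 3)*(z - 1)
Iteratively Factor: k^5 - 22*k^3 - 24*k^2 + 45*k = (k + 3)*(k^4 - 3*k^3 - 13*k^2 + 15*k) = (k + 3)^2*(k^3 - 6*k^2 + 5*k) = k*(k + 3)^2*(k^2 - 6*k + 5) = k*(k - 5)*(k + 3)^2*(k - 1)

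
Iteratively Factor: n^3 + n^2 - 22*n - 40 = (n - 5)*(n^2 + 6*n + 8) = (n - 5)*(n + 4)*(n + 2)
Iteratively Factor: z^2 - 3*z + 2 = (z - 1)*(z - 2)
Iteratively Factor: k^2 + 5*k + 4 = (k + 1)*(k + 4)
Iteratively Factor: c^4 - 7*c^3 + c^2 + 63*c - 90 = (c - 5)*(c^3 - 2*c^2 - 9*c + 18) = (c - 5)*(c - 2)*(c^2 - 9) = (c - 5)*(c - 2)*(c + 3)*(c - 3)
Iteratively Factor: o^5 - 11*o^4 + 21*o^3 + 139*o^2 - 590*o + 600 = (o + 4)*(o^4 - 15*o^3 + 81*o^2 - 185*o + 150) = (o - 5)*(o + 4)*(o^3 - 10*o^2 + 31*o - 30) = (o - 5)*(o - 2)*(o + 4)*(o^2 - 8*o + 15) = (o - 5)^2*(o - 2)*(o + 4)*(o - 3)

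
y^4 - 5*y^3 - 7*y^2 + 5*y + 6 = (y - 6)*(y - 1)*(y + 1)^2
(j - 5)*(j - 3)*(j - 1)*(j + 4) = j^4 - 5*j^3 - 13*j^2 + 77*j - 60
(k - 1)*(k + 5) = k^2 + 4*k - 5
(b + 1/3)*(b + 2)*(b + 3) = b^3 + 16*b^2/3 + 23*b/3 + 2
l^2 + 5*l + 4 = (l + 1)*(l + 4)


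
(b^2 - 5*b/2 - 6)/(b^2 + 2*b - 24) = (b + 3/2)/(b + 6)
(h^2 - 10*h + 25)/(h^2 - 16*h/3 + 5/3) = 3*(h - 5)/(3*h - 1)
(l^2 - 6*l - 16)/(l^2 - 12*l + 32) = (l + 2)/(l - 4)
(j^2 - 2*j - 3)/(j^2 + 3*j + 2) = (j - 3)/(j + 2)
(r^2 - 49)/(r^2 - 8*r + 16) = (r^2 - 49)/(r^2 - 8*r + 16)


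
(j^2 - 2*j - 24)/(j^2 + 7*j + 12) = (j - 6)/(j + 3)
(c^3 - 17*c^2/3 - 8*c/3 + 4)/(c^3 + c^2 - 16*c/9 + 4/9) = 3*(c^2 - 5*c - 6)/(3*c^2 + 5*c - 2)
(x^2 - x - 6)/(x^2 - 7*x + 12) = (x + 2)/(x - 4)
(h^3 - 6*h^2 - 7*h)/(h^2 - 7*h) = h + 1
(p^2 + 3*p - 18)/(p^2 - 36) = (p - 3)/(p - 6)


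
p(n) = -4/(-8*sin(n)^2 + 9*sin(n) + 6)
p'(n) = -4*(16*sin(n)*cos(n) - 9*cos(n))/(-8*sin(n)^2 + 9*sin(n) + 6)^2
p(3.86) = 1.18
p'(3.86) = -5.12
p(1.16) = -0.53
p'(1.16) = -0.16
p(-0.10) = -0.80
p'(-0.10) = 1.67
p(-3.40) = -0.51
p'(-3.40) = -0.31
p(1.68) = -0.57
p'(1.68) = 0.06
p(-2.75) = -2.86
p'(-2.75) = -28.51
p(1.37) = -0.56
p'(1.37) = -0.10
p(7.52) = -0.54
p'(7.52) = -0.15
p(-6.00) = -0.51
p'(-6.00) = 0.28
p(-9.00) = -4.29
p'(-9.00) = -65.40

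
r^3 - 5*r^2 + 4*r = r*(r - 4)*(r - 1)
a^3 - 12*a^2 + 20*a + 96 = (a - 8)*(a - 6)*(a + 2)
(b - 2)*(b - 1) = b^2 - 3*b + 2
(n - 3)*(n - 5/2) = n^2 - 11*n/2 + 15/2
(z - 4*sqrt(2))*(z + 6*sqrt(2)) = z^2 + 2*sqrt(2)*z - 48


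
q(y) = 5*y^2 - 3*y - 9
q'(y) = 10*y - 3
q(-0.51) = -6.17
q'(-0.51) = -8.10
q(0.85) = -7.94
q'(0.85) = 5.50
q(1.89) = 3.19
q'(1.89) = 15.90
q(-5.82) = 177.82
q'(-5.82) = -61.20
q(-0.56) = -5.75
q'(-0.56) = -8.60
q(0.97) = -7.21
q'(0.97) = 6.70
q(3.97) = 57.89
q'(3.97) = 36.70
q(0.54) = -9.16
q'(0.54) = 2.40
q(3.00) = 27.00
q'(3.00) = 27.00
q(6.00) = 153.00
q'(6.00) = 57.00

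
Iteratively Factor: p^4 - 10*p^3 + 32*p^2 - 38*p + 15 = (p - 5)*(p^3 - 5*p^2 + 7*p - 3) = (p - 5)*(p - 3)*(p^2 - 2*p + 1) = (p - 5)*(p - 3)*(p - 1)*(p - 1)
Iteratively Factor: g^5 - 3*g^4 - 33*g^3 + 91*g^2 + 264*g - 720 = (g - 5)*(g^4 + 2*g^3 - 23*g^2 - 24*g + 144) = (g - 5)*(g - 3)*(g^3 + 5*g^2 - 8*g - 48) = (g - 5)*(g - 3)*(g + 4)*(g^2 + g - 12) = (g - 5)*(g - 3)^2*(g + 4)*(g + 4)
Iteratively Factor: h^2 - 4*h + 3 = (h - 3)*(h - 1)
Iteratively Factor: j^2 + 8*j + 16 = (j + 4)*(j + 4)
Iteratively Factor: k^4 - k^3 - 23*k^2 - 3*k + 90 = (k - 5)*(k^3 + 4*k^2 - 3*k - 18) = (k - 5)*(k - 2)*(k^2 + 6*k + 9) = (k - 5)*(k - 2)*(k + 3)*(k + 3)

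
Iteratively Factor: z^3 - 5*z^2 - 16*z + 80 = (z - 4)*(z^2 - z - 20) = (z - 4)*(z + 4)*(z - 5)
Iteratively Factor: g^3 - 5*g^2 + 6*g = (g)*(g^2 - 5*g + 6) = g*(g - 2)*(g - 3)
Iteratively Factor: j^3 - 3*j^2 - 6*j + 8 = (j + 2)*(j^2 - 5*j + 4) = (j - 1)*(j + 2)*(j - 4)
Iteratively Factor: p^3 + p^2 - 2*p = (p + 2)*(p^2 - p) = (p - 1)*(p + 2)*(p)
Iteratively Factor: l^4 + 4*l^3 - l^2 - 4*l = (l + 4)*(l^3 - l) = (l + 1)*(l + 4)*(l^2 - l) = (l - 1)*(l + 1)*(l + 4)*(l)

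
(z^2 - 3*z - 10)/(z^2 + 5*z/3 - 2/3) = 3*(z - 5)/(3*z - 1)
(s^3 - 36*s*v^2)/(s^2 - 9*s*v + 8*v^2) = s*(s^2 - 36*v^2)/(s^2 - 9*s*v + 8*v^2)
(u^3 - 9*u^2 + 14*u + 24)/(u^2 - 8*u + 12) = (u^2 - 3*u - 4)/(u - 2)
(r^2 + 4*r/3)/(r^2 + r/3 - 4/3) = r/(r - 1)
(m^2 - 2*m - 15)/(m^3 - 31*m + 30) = (m + 3)/(m^2 + 5*m - 6)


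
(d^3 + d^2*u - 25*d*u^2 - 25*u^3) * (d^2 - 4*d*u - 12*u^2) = d^5 - 3*d^4*u - 41*d^3*u^2 + 63*d^2*u^3 + 400*d*u^4 + 300*u^5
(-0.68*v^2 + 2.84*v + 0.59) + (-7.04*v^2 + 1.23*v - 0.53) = -7.72*v^2 + 4.07*v + 0.0599999999999999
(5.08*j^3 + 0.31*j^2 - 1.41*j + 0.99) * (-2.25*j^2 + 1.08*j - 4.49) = -11.43*j^5 + 4.7889*j^4 - 19.3019*j^3 - 5.1422*j^2 + 7.4001*j - 4.4451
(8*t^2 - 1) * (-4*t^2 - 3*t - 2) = -32*t^4 - 24*t^3 - 12*t^2 + 3*t + 2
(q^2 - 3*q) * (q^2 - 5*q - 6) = q^4 - 8*q^3 + 9*q^2 + 18*q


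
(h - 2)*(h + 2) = h^2 - 4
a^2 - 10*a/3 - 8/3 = (a - 4)*(a + 2/3)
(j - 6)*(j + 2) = j^2 - 4*j - 12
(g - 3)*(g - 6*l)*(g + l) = g^3 - 5*g^2*l - 3*g^2 - 6*g*l^2 + 15*g*l + 18*l^2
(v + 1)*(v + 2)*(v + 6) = v^3 + 9*v^2 + 20*v + 12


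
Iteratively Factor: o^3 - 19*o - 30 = (o - 5)*(o^2 + 5*o + 6) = (o - 5)*(o + 2)*(o + 3)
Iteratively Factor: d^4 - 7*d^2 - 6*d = (d)*(d^3 - 7*d - 6) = d*(d + 2)*(d^2 - 2*d - 3) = d*(d - 3)*(d + 2)*(d + 1)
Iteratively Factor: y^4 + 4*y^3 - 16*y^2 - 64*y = (y - 4)*(y^3 + 8*y^2 + 16*y) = (y - 4)*(y + 4)*(y^2 + 4*y) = (y - 4)*(y + 4)^2*(y)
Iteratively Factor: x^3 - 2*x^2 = (x - 2)*(x^2) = x*(x - 2)*(x)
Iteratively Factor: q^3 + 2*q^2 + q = (q + 1)*(q^2 + q) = (q + 1)^2*(q)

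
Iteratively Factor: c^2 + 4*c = (c)*(c + 4)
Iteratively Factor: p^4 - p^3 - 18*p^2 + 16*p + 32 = (p - 4)*(p^3 + 3*p^2 - 6*p - 8) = (p - 4)*(p + 1)*(p^2 + 2*p - 8) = (p - 4)*(p + 1)*(p + 4)*(p - 2)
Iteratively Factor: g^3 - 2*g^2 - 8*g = (g - 4)*(g^2 + 2*g) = (g - 4)*(g + 2)*(g)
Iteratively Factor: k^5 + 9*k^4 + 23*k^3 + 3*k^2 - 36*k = (k - 1)*(k^4 + 10*k^3 + 33*k^2 + 36*k) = k*(k - 1)*(k^3 + 10*k^2 + 33*k + 36) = k*(k - 1)*(k + 3)*(k^2 + 7*k + 12) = k*(k - 1)*(k + 3)^2*(k + 4)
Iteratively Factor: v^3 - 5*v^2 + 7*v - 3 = (v - 1)*(v^2 - 4*v + 3) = (v - 3)*(v - 1)*(v - 1)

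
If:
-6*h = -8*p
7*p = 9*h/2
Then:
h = 0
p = 0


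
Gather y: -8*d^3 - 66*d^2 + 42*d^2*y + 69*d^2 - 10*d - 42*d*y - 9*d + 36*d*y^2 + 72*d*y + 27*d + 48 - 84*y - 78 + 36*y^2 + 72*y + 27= -8*d^3 + 3*d^2 + 8*d + y^2*(36*d + 36) + y*(42*d^2 + 30*d - 12) - 3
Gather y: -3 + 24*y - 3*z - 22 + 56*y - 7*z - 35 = 80*y - 10*z - 60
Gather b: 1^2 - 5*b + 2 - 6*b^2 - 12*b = -6*b^2 - 17*b + 3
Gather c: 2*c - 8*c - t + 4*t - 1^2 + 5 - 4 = -6*c + 3*t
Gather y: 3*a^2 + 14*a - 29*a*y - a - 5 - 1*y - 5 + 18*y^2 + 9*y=3*a^2 + 13*a + 18*y^2 + y*(8 - 29*a) - 10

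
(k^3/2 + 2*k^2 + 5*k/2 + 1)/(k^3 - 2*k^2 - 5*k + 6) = (k^2 + 2*k + 1)/(2*(k^2 - 4*k + 3))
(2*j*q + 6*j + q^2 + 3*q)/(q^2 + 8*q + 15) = (2*j + q)/(q + 5)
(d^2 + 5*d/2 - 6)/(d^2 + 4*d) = (d - 3/2)/d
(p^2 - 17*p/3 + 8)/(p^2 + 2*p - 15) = (p - 8/3)/(p + 5)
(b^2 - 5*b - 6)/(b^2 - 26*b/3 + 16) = 3*(b + 1)/(3*b - 8)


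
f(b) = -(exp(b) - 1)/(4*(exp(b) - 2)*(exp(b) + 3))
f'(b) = (exp(b) - 1)*exp(b)/(4*(exp(b) - 2)*(exp(b) + 3)^2) - exp(b)/(4*(exp(b) - 2)*(exp(b) + 3)) + (exp(b) - 1)*exp(b)/(4*(exp(b) - 2)^2*(exp(b) + 3))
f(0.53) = 0.12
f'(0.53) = 0.95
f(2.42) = -0.02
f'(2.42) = 0.02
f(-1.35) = -0.03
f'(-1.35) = 0.01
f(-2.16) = -0.04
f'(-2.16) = 0.00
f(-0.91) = -0.03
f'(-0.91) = 0.01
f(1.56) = -0.04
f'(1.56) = 0.05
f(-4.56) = -0.04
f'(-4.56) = 0.00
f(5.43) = -0.00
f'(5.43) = 0.00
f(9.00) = 0.00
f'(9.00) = 0.00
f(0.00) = 0.00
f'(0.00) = 0.06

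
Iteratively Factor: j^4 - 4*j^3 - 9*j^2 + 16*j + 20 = (j - 2)*(j^3 - 2*j^2 - 13*j - 10) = (j - 2)*(j + 1)*(j^2 - 3*j - 10) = (j - 5)*(j - 2)*(j + 1)*(j + 2)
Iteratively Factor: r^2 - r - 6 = (r + 2)*(r - 3)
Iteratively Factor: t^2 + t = (t + 1)*(t)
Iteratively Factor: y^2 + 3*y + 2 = (y + 2)*(y + 1)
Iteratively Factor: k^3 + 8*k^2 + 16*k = (k)*(k^2 + 8*k + 16) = k*(k + 4)*(k + 4)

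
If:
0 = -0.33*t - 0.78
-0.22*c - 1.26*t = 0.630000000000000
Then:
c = 10.67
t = -2.36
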